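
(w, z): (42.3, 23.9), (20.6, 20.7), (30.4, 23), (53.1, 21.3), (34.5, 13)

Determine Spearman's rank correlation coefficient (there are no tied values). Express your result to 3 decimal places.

0.300

Rank w: 4, 1, 2, 5, 3
Rank z: 5, 2, 4, 3, 1
d = rank(w) − rank(z): -1, -1, -2, 2, 2; Σd² = 14
ρ = 1 − 6Σd² / [n(n²−1)] = 1 − 6×14 / (5×24) = 1 − 84/120 ≈ 0.300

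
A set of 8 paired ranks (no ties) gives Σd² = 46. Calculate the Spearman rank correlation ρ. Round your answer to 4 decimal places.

ρ = 1 − 6Σd² / [n(n²−1)] = 1 − 6×46 / (8×63)
  = 1 − 276/504 = 1 − 0.54762 ≈ 0.4524

0.4524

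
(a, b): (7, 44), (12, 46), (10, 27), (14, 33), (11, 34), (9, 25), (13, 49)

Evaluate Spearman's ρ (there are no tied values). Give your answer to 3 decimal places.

0.357

Rank a: 1, 5, 3, 7, 4, 2, 6
Rank b: 5, 6, 2, 3, 4, 1, 7
d = rank(a) − rank(b): -4, -1, 1, 4, 0, 1, -1; Σd² = 36
ρ = 1 − 6Σd² / [n(n²−1)] = 1 − 6×36 / (7×48) = 1 − 216/336 ≈ 0.357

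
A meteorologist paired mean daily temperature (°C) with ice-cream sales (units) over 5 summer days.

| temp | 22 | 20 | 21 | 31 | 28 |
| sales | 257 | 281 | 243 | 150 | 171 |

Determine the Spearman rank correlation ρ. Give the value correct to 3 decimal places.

Rank temp: 3, 1, 2, 5, 4
Rank sales: 4, 5, 3, 1, 2
d = rank(temp) − rank(sales): -1, -4, -1, 4, 2; Σd² = 38
ρ = 1 − 6Σd² / [n(n²−1)] = 1 − 6×38 / (5×24) = 1 − 228/120 ≈ -0.900

-0.900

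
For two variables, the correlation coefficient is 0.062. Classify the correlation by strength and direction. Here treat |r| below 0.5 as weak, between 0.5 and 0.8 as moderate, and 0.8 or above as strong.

weak positive

r = 0.062 > 0 so the relationship is positive.
|r| = 0.062, which falls in the weak range.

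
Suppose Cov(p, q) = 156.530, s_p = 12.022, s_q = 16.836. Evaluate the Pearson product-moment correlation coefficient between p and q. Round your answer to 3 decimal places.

r = Cov(p,q) / (s_p · s_q) = 156.530 / (12.022 × 16.836)
  = 156.530 / 202.4024 ≈ 0.773

0.773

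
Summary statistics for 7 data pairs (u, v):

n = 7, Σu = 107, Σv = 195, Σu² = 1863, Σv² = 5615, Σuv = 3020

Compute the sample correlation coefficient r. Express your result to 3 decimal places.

r = (nΣuv − ΣuΣv) / √[(nΣu² − (Σu)²)(nΣv² − (Σv)²)]
Numerator: 7×3020 − 107×195 = 275
Denominator: √[(13041 − 11449)(39305 − 38025)] = √[1592 × 1280] = 1427.5013
r = 275 / 1427.5013 ≈ 0.193

0.193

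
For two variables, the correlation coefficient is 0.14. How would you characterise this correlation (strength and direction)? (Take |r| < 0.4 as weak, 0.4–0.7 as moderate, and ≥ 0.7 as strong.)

weak positive

r = 0.14 > 0 so the relationship is positive.
|r| = 0.14, which falls in the weak range.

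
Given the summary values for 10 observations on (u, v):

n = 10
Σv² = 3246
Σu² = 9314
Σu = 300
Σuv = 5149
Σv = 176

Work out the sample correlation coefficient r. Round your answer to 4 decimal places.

-0.6069

r = (nΣuv − ΣuΣv) / √[(nΣu² − (Σu)²)(nΣv² − (Σv)²)]
Numerator: 10×5149 − 300×176 = -1310
Denominator: √[(93140 − 90000)(32460 − 30976)] = √[3140 × 1484] = 2158.6477
r = -1310 / 2158.6477 ≈ -0.6069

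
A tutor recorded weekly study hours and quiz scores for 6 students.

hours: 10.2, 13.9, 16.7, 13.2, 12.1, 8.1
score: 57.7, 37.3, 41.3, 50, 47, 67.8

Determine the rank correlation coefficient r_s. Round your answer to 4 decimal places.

Rank hours: 2, 5, 6, 4, 3, 1
Rank score: 5, 1, 2, 4, 3, 6
d = rank(hours) − rank(score): -3, 4, 4, 0, 0, -5; Σd² = 66
ρ = 1 − 6Σd² / [n(n²−1)] = 1 − 6×66 / (6×35) = 1 − 396/210 ≈ -0.8857

-0.8857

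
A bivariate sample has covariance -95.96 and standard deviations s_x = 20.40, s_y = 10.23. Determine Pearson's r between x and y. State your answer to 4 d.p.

r = Cov(x,y) / (s_x · s_y) = -95.96 / (20.40 × 10.23)
  = -95.96 / 208.6920 ≈ -0.4598

-0.4598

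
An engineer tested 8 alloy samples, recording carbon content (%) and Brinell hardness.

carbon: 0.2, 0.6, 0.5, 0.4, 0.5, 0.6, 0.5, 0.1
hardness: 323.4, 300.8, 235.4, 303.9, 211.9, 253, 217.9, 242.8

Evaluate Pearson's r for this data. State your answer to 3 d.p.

n = 8, Σx = 3.4, Σy = 2089.1, Σx² = 1.68, Σy² = 558179.43, Σxy = 875.4
nΣxy − ΣxΣy = 7003.2 − 7102.94 = -99.74
nΣx² − (Σx)² = 13.44 − 11.56 = 1.88; nΣy² − (Σy)² = 4465435.44 − 4364338.81 = 101096.63
r = -99.74 / √(1.88 × 101096.63) = -99.74 / 435.9606 ≈ -0.229

-0.229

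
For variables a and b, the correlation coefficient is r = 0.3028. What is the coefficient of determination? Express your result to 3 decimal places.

r² = (0.3028)² = 0.092

0.092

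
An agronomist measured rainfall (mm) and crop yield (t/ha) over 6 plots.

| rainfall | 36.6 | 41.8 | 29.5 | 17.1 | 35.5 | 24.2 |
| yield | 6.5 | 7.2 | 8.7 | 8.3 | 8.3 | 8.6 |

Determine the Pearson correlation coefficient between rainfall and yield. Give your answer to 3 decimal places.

n = 6, Σx = 184.7, Σy = 47.6, Σx² = 6095.35, Σy² = 381.52, Σxy = 1440.21
nΣxy − ΣxΣy = 8641.26 − 8791.72 = -150.46
nΣx² − (Σx)² = 36572.1 − 34114.09 = 2458.01; nΣy² − (Σy)² = 2289.12 − 2265.76 = 23.36
r = -150.46 / √(2458.01 × 23.36) = -150.46 / 239.6229 ≈ -0.628

-0.628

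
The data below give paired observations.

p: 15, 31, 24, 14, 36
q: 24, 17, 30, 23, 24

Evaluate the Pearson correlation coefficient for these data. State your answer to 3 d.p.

n = 5, Σp = 120, Σq = 118, Σp² = 3254, Σq² = 2870, Σpq = 2793
nΣpq − ΣpΣq = 13965 − 14160 = -195
nΣp² − (Σp)² = 16270 − 14400 = 1870; nΣq² − (Σq)² = 14350 − 13924 = 426
r = -195 / √(1870 × 426) = -195 / 892.5357 ≈ -0.218

-0.218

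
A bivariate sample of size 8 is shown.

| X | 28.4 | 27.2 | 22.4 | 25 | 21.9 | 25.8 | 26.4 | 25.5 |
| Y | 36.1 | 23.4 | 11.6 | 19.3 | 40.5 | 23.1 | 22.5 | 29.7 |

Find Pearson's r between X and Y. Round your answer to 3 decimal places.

n = 8, ΣX = 202.6, ΣY = 206.2, ΣX² = 5165.62, ΣY² = 5920.02, ΣXY = 5238.34
nΣXY − ΣXΣY = 41906.72 − 41776.12 = 130.6
nΣX² − (ΣX)² = 41324.96 − 41046.76 = 278.2; nΣY² − (ΣY)² = 47360.16 − 42518.44 = 4841.72
r = 130.6 / √(278.2 × 4841.72) = 130.6 / 1160.5889 ≈ 0.113

0.113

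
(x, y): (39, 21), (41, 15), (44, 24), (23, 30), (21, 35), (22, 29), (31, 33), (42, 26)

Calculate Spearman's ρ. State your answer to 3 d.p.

Rank x: 5, 6, 8, 3, 1, 2, 4, 7
Rank y: 2, 1, 3, 6, 8, 5, 7, 4
d = rank(x) − rank(y): 3, 5, 5, -3, -7, -3, -3, 3; Σd² = 144
ρ = 1 − 6Σd² / [n(n²−1)] = 1 − 6×144 / (8×63) = 1 − 864/504 ≈ -0.714

-0.714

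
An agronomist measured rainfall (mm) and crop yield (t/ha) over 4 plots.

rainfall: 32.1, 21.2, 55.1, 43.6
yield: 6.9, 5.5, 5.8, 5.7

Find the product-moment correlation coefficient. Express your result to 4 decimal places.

n = 4, Σx = 152, Σy = 23.9, Σx² = 6416.82, Σy² = 143.99, Σxy = 906.19
nΣxy − ΣxΣy = 3624.76 − 3632.8 = -8.04
nΣx² − (Σx)² = 25667.28 − 23104 = 2563.28; nΣy² − (Σy)² = 575.96 − 571.21 = 4.75
r = -8.04 / √(2563.28 × 4.75) = -8.04 / 110.3430 ≈ -0.0729

-0.0729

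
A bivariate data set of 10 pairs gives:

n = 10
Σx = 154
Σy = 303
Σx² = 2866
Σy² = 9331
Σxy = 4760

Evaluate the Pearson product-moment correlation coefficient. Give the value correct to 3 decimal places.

0.344

r = (nΣxy − ΣxΣy) / √[(nΣx² − (Σx)²)(nΣy² − (Σy)²)]
Numerator: 10×4760 − 154×303 = 938
Denominator: √[(28660 − 23716)(93310 − 91809)] = √[4944 × 1501] = 2724.1410
r = 938 / 2724.1410 ≈ 0.344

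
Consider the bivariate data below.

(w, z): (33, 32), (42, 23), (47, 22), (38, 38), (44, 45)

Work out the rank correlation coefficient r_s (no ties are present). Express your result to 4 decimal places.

Rank w: 1, 3, 5, 2, 4
Rank z: 3, 2, 1, 4, 5
d = rank(w) − rank(z): -2, 1, 4, -2, -1; Σd² = 26
ρ = 1 − 6Σd² / [n(n²−1)] = 1 − 6×26 / (5×24) = 1 − 156/120 ≈ -0.3000

-0.3000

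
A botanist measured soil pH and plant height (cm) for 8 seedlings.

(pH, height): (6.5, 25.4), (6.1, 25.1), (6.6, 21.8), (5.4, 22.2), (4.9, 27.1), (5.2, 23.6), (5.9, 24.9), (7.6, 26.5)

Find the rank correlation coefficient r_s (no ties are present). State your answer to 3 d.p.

Rank pH: 6, 5, 7, 3, 1, 2, 4, 8
Rank height: 6, 5, 1, 2, 8, 3, 4, 7
d = rank(pH) − rank(height): 0, 0, 6, 1, -7, -1, 0, 1; Σd² = 88
ρ = 1 − 6Σd² / [n(n²−1)] = 1 − 6×88 / (8×63) = 1 − 528/504 ≈ -0.048

-0.048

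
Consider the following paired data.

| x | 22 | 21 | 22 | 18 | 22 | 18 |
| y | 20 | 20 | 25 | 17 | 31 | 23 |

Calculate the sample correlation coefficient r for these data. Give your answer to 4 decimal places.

0.4934

n = 6, Σx = 123, Σy = 136, Σx² = 2541, Σy² = 3204, Σxy = 2812
nΣxy − ΣxΣy = 16872 − 16728 = 144
nΣx² − (Σx)² = 15246 − 15129 = 117; nΣy² − (Σy)² = 19224 − 18496 = 728
r = 144 / √(117 × 728) = 144 / 291.8493 ≈ 0.4934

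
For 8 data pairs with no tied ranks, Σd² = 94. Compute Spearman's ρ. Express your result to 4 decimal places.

ρ = 1 − 6Σd² / [n(n²−1)] = 1 − 6×94 / (8×63)
  = 1 − 564/504 = 1 − 1.11905 ≈ -0.1190

-0.1190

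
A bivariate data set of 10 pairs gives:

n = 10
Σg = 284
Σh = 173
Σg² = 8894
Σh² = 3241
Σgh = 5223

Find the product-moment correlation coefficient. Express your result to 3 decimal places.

0.683

r = (nΣgh − ΣgΣh) / √[(nΣg² − (Σg)²)(nΣh² − (Σh)²)]
Numerator: 10×5223 − 284×173 = 3098
Denominator: √[(88940 − 80656)(32410 − 29929)] = √[8284 × 2481] = 4533.4980
r = 3098 / 4533.4980 ≈ 0.683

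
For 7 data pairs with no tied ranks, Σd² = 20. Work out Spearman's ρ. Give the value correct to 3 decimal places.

0.643

ρ = 1 − 6Σd² / [n(n²−1)] = 1 − 6×20 / (7×48)
  = 1 − 120/336 = 1 − 0.3571 ≈ 0.643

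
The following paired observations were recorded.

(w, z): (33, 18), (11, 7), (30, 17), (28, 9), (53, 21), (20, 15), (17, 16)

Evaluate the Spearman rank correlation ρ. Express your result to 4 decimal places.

0.8571

Rank w: 6, 1, 5, 4, 7, 3, 2
Rank z: 6, 1, 5, 2, 7, 3, 4
d = rank(w) − rank(z): 0, 0, 0, 2, 0, 0, -2; Σd² = 8
ρ = 1 − 6Σd² / [n(n²−1)] = 1 − 6×8 / (7×48) = 1 − 48/336 ≈ 0.8571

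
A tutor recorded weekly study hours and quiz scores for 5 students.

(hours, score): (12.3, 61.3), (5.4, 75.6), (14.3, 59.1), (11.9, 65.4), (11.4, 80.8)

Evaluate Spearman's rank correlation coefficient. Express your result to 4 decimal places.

-0.9000

Rank hours: 4, 1, 5, 3, 2
Rank score: 2, 4, 1, 3, 5
d = rank(hours) − rank(score): 2, -3, 4, 0, -3; Σd² = 38
ρ = 1 − 6Σd² / [n(n²−1)] = 1 − 6×38 / (5×24) = 1 − 228/120 ≈ -0.9000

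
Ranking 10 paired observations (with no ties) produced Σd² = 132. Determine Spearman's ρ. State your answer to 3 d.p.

0.200

ρ = 1 − 6Σd² / [n(n²−1)] = 1 − 6×132 / (10×99)
  = 1 − 792/990 = 1 − 0.8000 ≈ 0.200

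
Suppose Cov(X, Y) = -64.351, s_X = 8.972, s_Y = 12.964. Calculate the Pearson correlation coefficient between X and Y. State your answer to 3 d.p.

r = Cov(X,Y) / (s_X · s_Y) = -64.351 / (8.972 × 12.964)
  = -64.351 / 116.3130 ≈ -0.553

-0.553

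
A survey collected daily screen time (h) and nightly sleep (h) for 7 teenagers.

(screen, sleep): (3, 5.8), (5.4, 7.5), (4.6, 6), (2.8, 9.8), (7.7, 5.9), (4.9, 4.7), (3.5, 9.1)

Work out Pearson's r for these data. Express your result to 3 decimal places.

-0.474

n = 7, Σx = 31.9, Σy = 48.8, Σx² = 162.71, Σy² = 361.64, Σxy = 213.25
nΣxy − ΣxΣy = 1492.75 − 1556.72 = -63.97
nΣx² − (Σx)² = 1138.97 − 1017.61 = 121.36; nΣy² − (Σy)² = 2531.48 − 2381.44 = 150.04
r = -63.97 / √(121.36 × 150.04) = -63.97 / 134.9402 ≈ -0.474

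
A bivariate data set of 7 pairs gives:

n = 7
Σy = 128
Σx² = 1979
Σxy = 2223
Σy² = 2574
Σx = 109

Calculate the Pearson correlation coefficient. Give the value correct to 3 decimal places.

r = (nΣxy − ΣxΣy) / √[(nΣx² − (Σx)²)(nΣy² − (Σy)²)]
Numerator: 7×2223 − 109×128 = 1609
Denominator: √[(13853 − 11881)(18018 − 16384)] = √[1972 × 1634] = 1795.0621
r = 1609 / 1795.0621 ≈ 0.896

0.896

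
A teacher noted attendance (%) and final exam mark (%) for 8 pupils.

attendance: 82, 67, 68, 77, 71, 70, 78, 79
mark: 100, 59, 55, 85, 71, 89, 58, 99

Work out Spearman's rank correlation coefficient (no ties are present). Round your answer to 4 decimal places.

0.6429

Rank attendance: 8, 1, 2, 5, 4, 3, 6, 7
Rank mark: 8, 3, 1, 5, 4, 6, 2, 7
d = rank(attendance) − rank(mark): 0, -2, 1, 0, 0, -3, 4, 0; Σd² = 30
ρ = 1 − 6Σd² / [n(n²−1)] = 1 − 6×30 / (8×63) = 1 − 180/504 ≈ 0.6429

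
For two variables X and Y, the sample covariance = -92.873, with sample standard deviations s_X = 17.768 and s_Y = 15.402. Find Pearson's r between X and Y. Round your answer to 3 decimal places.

-0.339

r = Cov(X,Y) / (s_X · s_Y) = -92.873 / (17.768 × 15.402)
  = -92.873 / 273.6627 ≈ -0.339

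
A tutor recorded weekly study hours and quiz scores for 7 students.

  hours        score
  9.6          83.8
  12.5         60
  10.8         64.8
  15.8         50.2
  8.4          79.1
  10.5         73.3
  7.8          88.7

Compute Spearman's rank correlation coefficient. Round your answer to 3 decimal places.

-0.964

Rank hours: 3, 6, 5, 7, 2, 4, 1
Rank score: 6, 2, 3, 1, 5, 4, 7
d = rank(hours) − rank(score): -3, 4, 2, 6, -3, 0, -6; Σd² = 110
ρ = 1 − 6Σd² / [n(n²−1)] = 1 − 6×110 / (7×48) = 1 − 660/336 ≈ -0.964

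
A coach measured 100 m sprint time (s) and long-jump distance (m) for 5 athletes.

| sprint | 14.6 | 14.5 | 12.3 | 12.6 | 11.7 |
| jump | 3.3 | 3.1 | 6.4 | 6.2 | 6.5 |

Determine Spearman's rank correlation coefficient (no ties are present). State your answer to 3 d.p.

Rank sprint: 5, 4, 2, 3, 1
Rank jump: 2, 1, 4, 3, 5
d = rank(sprint) − rank(jump): 3, 3, -2, 0, -4; Σd² = 38
ρ = 1 − 6Σd² / [n(n²−1)] = 1 − 6×38 / (5×24) = 1 − 228/120 ≈ -0.900

-0.900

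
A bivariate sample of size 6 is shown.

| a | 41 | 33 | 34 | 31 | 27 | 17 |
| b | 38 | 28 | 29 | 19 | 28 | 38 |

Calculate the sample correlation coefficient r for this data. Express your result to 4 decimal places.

n = 6, Σa = 183, Σb = 180, Σa² = 5905, Σb² = 5658, Σab = 5459
nΣab − ΣaΣb = 32754 − 32940 = -186
nΣa² − (Σa)² = 35430 − 33489 = 1941; nΣb² − (Σb)² = 33948 − 32400 = 1548
r = -186 / √(1941 × 1548) = -186 / 1733.3978 ≈ -0.1073

-0.1073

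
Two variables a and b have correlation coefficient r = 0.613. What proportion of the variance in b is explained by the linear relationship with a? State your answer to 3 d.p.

0.376

r² = (0.613)² = 0.376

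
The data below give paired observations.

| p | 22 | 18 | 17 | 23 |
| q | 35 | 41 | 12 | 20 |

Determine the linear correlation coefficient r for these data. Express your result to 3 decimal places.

0.102

n = 4, Σp = 80, Σq = 108, Σp² = 1626, Σq² = 3450, Σpq = 2172
nΣpq − ΣpΣq = 8688 − 8640 = 48
nΣp² − (Σp)² = 6504 − 6400 = 104; nΣq² − (Σq)² = 13800 − 11664 = 2136
r = 48 / √(104 × 2136) = 48 / 471.3215 ≈ 0.102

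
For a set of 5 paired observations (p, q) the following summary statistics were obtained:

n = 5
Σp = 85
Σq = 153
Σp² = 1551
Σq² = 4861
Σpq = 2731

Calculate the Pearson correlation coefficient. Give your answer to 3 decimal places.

r = (nΣpq − ΣpΣq) / √[(nΣp² − (Σp)²)(nΣq² − (Σq)²)]
Numerator: 5×2731 − 85×153 = 650
Denominator: √[(7755 − 7225)(24305 − 23409)] = √[530 × 896] = 689.1154
r = 650 / 689.1154 ≈ 0.943

0.943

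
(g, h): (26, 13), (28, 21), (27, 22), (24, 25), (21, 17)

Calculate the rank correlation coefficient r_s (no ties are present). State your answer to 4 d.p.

Rank g: 3, 5, 4, 2, 1
Rank h: 1, 3, 4, 5, 2
d = rank(g) − rank(h): 2, 2, 0, -3, -1; Σd² = 18
ρ = 1 − 6Σd² / [n(n²−1)] = 1 − 6×18 / (5×24) = 1 − 108/120 ≈ 0.1000

0.1000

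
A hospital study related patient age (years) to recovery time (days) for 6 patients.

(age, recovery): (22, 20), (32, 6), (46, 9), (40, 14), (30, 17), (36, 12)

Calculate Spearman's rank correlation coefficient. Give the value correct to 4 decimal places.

Rank age: 1, 3, 6, 5, 2, 4
Rank recovery: 6, 1, 2, 4, 5, 3
d = rank(age) − rank(recovery): -5, 2, 4, 1, -3, 1; Σd² = 56
ρ = 1 − 6Σd² / [n(n²−1)] = 1 − 6×56 / (6×35) = 1 − 336/210 ≈ -0.6000

-0.6000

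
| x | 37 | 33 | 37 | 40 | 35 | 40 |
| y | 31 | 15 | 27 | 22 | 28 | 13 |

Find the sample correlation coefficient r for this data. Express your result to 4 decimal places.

-0.1087

n = 6, Σx = 222, Σy = 136, Σx² = 8252, Σy² = 3352, Σxy = 5021
nΣxy − ΣxΣy = 30126 − 30192 = -66
nΣx² − (Σx)² = 49512 − 49284 = 228; nΣy² − (Σy)² = 20112 − 18496 = 1616
r = -66 / √(228 × 1616) = -66 / 606.9992 ≈ -0.1087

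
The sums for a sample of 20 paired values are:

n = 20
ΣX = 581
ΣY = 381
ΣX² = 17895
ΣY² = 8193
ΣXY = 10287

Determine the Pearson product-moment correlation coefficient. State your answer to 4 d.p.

-0.8010

r = (nΣXY − ΣXΣY) / √[(nΣX² − (ΣX)²)(nΣY² − (ΣY)²)]
Numerator: 20×10287 − 581×381 = -15621
Denominator: √[(357900 − 337561)(163860 − 145161)] = √[20339 × 18699] = 19501.7682
r = -15621 / 19501.7682 ≈ -0.8010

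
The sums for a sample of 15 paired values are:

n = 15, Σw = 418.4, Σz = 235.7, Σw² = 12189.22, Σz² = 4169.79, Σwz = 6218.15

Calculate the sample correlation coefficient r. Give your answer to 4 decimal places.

-0.7246

r = (nΣwz − ΣwΣz) / √[(nΣw² − (Σw)²)(nΣz² − (Σz)²)]
Numerator: 15×6218.15 − 418.4×235.7 = -5344.63
Denominator: √[(182838.3 − 175058.56)(62546.85 − 55554.49)] = √[7779.74 × 6992.36] = 7375.5503
r = -5344.63 / 7375.5503 ≈ -0.7246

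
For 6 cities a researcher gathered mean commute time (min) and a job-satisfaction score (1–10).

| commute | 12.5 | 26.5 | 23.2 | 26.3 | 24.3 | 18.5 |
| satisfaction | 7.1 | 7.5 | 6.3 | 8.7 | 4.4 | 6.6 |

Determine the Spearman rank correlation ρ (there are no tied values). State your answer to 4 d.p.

0.3714

Rank commute: 1, 6, 3, 5, 4, 2
Rank satisfaction: 4, 5, 2, 6, 1, 3
d = rank(commute) − rank(satisfaction): -3, 1, 1, -1, 3, -1; Σd² = 22
ρ = 1 − 6Σd² / [n(n²−1)] = 1 − 6×22 / (6×35) = 1 − 132/210 ≈ 0.3714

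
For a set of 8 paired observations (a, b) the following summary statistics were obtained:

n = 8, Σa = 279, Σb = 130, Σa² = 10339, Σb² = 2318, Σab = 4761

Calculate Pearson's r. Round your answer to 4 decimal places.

r = (nΣab − ΣaΣb) / √[(nΣa² − (Σa)²)(nΣb² − (Σb)²)]
Numerator: 8×4761 − 279×130 = 1818
Denominator: √[(82712 − 77841)(18544 − 16900)] = √[4871 × 1644] = 2829.8276
r = 1818 / 2829.8276 ≈ 0.6424

0.6424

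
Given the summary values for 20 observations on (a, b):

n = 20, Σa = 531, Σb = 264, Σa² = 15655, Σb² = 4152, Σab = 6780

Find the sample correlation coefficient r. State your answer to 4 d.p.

r = (nΣab − ΣaΣb) / √[(nΣa² − (Σa)²)(nΣb² − (Σb)²)]
Numerator: 20×6780 − 531×264 = -4584
Denominator: √[(313100 − 281961)(83040 − 69696)] = √[31139 × 13344] = 20384.2786
r = -4584 / 20384.2786 ≈ -0.2249

-0.2249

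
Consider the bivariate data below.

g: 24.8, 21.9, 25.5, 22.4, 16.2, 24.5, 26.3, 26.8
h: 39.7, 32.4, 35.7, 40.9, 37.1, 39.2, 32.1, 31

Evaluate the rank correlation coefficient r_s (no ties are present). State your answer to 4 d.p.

Rank g: 5, 2, 6, 3, 1, 4, 7, 8
Rank h: 7, 3, 4, 8, 5, 6, 2, 1
d = rank(g) − rank(h): -2, -1, 2, -5, -4, -2, 5, 7; Σd² = 128
ρ = 1 − 6Σd² / [n(n²−1)] = 1 − 6×128 / (8×63) = 1 − 768/504 ≈ -0.5238

-0.5238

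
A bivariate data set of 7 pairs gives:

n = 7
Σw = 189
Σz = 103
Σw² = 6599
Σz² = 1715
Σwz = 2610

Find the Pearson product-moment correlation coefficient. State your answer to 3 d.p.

r = (nΣwz − ΣwΣz) / √[(nΣw² − (Σw)²)(nΣz² − (Σz)²)]
Numerator: 7×2610 − 189×103 = -1197
Denominator: √[(46193 − 35721)(12005 − 10609)] = √[10472 × 1396] = 3823.4686
r = -1197 / 3823.4686 ≈ -0.313

-0.313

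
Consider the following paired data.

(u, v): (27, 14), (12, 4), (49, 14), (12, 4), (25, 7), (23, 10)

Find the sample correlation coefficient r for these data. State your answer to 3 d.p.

0.829

n = 6, Σu = 148, Σv = 53, Σu² = 4572, Σv² = 573, Σuv = 1565
nΣuv − ΣuΣv = 9390 − 7844 = 1546
nΣu² − (Σu)² = 27432 − 21904 = 5528; nΣv² − (Σv)² = 3438 − 2809 = 629
r = 1546 / √(5528 × 629) = 1546 / 1864.7016 ≈ 0.829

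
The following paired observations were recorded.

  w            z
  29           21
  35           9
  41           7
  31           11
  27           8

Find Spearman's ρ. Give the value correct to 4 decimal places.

Rank w: 2, 4, 5, 3, 1
Rank z: 5, 3, 1, 4, 2
d = rank(w) − rank(z): -3, 1, 4, -1, -1; Σd² = 28
ρ = 1 − 6Σd² / [n(n²−1)] = 1 − 6×28 / (5×24) = 1 − 168/120 ≈ -0.4000

-0.4000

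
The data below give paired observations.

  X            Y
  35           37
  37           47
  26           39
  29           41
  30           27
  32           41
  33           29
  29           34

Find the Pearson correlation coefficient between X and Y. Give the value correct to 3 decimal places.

n = 8, ΣX = 251, ΣY = 295, ΣX² = 7965, ΣY² = 11187, ΣXY = 9302
nΣXY − ΣXΣY = 74416 − 74045 = 371
nΣX² − (ΣX)² = 63720 − 63001 = 719; nΣY² − (ΣY)² = 89496 − 87025 = 2471
r = 371 / √(719 × 2471) = 371 / 1332.9100 ≈ 0.278

0.278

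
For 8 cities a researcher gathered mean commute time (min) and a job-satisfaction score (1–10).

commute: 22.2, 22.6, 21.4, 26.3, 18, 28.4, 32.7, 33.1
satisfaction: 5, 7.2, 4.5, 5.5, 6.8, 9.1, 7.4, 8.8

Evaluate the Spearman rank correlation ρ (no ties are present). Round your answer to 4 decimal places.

Rank commute: 3, 4, 2, 5, 1, 6, 7, 8
Rank satisfaction: 2, 5, 1, 3, 4, 8, 6, 7
d = rank(commute) − rank(satisfaction): 1, -1, 1, 2, -3, -2, 1, 1; Σd² = 22
ρ = 1 − 6Σd² / [n(n²−1)] = 1 − 6×22 / (8×63) = 1 − 132/504 ≈ 0.7381

0.7381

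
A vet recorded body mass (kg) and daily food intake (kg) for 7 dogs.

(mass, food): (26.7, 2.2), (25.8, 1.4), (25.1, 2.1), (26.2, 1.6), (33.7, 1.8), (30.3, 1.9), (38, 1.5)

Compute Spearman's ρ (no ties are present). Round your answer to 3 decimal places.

Rank mass: 4, 2, 1, 3, 6, 5, 7
Rank food: 7, 1, 6, 3, 4, 5, 2
d = rank(mass) − rank(food): -3, 1, -5, 0, 2, 0, 5; Σd² = 64
ρ = 1 − 6Σd² / [n(n²−1)] = 1 − 6×64 / (7×48) = 1 − 384/336 ≈ -0.143

-0.143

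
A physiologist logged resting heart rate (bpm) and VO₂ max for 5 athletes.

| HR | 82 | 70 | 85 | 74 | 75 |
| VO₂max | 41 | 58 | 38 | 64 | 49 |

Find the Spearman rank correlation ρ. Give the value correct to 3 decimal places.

Rank HR: 4, 1, 5, 2, 3
Rank VO₂max: 2, 4, 1, 5, 3
d = rank(HR) − rank(VO₂max): 2, -3, 4, -3, 0; Σd² = 38
ρ = 1 − 6Σd² / [n(n²−1)] = 1 − 6×38 / (5×24) = 1 − 228/120 ≈ -0.900

-0.900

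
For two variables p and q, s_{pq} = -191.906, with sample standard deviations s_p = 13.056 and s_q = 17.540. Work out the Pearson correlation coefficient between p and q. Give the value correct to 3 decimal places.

r = Cov(p,q) / (s_p · s_q) = -191.906 / (13.056 × 17.540)
  = -191.906 / 229.0022 ≈ -0.838

-0.838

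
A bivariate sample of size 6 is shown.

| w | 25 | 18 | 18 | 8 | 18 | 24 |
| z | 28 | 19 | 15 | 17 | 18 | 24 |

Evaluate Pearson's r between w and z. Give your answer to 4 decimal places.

0.7415

n = 6, Σw = 111, Σz = 121, Σw² = 2237, Σz² = 2559, Σwz = 2348
nΣwz − ΣwΣz = 14088 − 13431 = 657
nΣw² − (Σw)² = 13422 − 12321 = 1101; nΣz² − (Σz)² = 15354 − 14641 = 713
r = 657 / √(1101 × 713) = 657 / 886.0096 ≈ 0.7415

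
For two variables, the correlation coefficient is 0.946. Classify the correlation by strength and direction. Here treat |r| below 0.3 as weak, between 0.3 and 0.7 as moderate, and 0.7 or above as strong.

r = 0.946 > 0 so the relationship is positive.
|r| = 0.946, which falls in the strong range.

strong positive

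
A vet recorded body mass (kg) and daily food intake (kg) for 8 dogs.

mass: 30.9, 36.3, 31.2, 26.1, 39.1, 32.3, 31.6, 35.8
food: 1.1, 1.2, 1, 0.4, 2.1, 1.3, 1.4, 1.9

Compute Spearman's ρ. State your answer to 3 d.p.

Rank mass: 2, 7, 3, 1, 8, 5, 4, 6
Rank food: 3, 4, 2, 1, 8, 5, 6, 7
d = rank(mass) − rank(food): -1, 3, 1, 0, 0, 0, -2, -1; Σd² = 16
ρ = 1 − 6Σd² / [n(n²−1)] = 1 − 6×16 / (8×63) = 1 − 96/504 ≈ 0.810

0.810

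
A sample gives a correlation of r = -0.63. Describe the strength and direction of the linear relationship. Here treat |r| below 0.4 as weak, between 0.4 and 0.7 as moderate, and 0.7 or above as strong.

r = -0.63 < 0 so the relationship is negative.
|r| = 0.63, which falls in the moderate range.

moderate negative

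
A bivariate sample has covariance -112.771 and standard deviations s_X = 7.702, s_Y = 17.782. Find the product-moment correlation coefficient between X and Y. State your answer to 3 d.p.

r = Cov(X,Y) / (s_X · s_Y) = -112.771 / (7.702 × 17.782)
  = -112.771 / 136.9570 ≈ -0.823

-0.823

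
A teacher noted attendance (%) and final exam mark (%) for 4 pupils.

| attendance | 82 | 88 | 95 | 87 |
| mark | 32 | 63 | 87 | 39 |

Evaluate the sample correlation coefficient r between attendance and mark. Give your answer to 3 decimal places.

0.942

n = 4, Σx = 352, Σy = 221, Σx² = 31062, Σy² = 14083, Σxy = 19826
nΣxy − ΣxΣy = 79304 − 77792 = 1512
nΣx² − (Σx)² = 124248 − 123904 = 344; nΣy² − (Σy)² = 56332 − 48841 = 7491
r = 1512 / √(344 × 7491) = 1512 / 1605.2738 ≈ 0.942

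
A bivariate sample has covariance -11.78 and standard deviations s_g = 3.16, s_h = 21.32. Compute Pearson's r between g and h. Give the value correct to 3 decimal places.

-0.175

r = Cov(g,h) / (s_g · s_h) = -11.78 / (3.16 × 21.32)
  = -11.78 / 67.3712 ≈ -0.175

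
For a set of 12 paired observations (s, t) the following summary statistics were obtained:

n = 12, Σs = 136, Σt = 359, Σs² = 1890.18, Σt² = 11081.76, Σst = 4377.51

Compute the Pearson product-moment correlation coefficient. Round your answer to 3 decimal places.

r = (nΣst − ΣsΣt) / √[(nΣs² − (Σs)²)(nΣt² − (Σt)²)]
Numerator: 12×4377.51 − 136×359 = 3706.12
Denominator: √[(22682.16 − 18496)(132981.12 − 128881)] = √[4186.16 × 4100.12] = 4142.9166
r = 3706.12 / 4142.9166 ≈ 0.895

0.895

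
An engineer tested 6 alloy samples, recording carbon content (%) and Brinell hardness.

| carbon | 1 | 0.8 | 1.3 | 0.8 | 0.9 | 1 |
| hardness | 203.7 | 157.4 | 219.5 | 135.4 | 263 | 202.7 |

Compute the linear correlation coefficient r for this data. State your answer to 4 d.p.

n = 6, Σx = 5.8, Σy = 1181.7, Σx² = 5.78, Σy² = 243038.15, Σxy = 1162.69
nΣxy − ΣxΣy = 6976.14 − 6853.86 = 122.28
nΣx² − (Σx)² = 34.68 − 33.64 = 1.04; nΣy² − (Σy)² = 1458228.9 − 1396414.89 = 61814.01
r = 122.28 / √(1.04 × 61814.01) = 122.28 / 253.5480 ≈ 0.4823

0.4823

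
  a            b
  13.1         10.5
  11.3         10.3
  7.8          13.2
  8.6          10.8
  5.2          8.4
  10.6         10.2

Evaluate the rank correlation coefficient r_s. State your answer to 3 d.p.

Rank a: 6, 5, 2, 3, 1, 4
Rank b: 4, 3, 6, 5, 1, 2
d = rank(a) − rank(b): 2, 2, -4, -2, 0, 2; Σd² = 32
ρ = 1 − 6Σd² / [n(n²−1)] = 1 − 6×32 / (6×35) = 1 − 192/210 ≈ 0.086

0.086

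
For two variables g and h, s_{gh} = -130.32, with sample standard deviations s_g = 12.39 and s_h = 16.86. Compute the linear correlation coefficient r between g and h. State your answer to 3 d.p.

r = Cov(g,h) / (s_g · s_h) = -130.32 / (12.39 × 16.86)
  = -130.32 / 208.8954 ≈ -0.624

-0.624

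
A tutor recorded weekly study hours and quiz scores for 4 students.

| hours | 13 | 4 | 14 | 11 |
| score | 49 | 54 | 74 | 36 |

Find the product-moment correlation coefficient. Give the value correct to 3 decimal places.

0.227

n = 4, Σx = 42, Σy = 213, Σx² = 502, Σy² = 12089, Σxy = 2285
nΣxy − ΣxΣy = 9140 − 8946 = 194
nΣx² − (Σx)² = 2008 − 1764 = 244; nΣy² − (Σy)² = 48356 − 45369 = 2987
r = 194 / √(244 × 2987) = 194 / 853.7142 ≈ 0.227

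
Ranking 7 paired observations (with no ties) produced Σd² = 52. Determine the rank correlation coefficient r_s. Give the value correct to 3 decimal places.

0.071

ρ = 1 − 6Σd² / [n(n²−1)] = 1 − 6×52 / (7×48)
  = 1 − 312/336 = 1 − 0.9286 ≈ 0.071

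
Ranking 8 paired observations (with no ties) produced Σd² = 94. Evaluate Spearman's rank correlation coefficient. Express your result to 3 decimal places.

ρ = 1 − 6Σd² / [n(n²−1)] = 1 − 6×94 / (8×63)
  = 1 − 564/504 = 1 − 1.1190 ≈ -0.119

-0.119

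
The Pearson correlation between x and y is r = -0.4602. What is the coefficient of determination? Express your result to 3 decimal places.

r² = (-0.4602)² = 0.212

0.212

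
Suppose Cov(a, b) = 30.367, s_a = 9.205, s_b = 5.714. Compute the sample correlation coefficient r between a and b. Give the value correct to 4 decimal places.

r = Cov(a,b) / (s_a · s_b) = 30.367 / (9.205 × 5.714)
  = 30.367 / 52.5974 ≈ 0.5773

0.5773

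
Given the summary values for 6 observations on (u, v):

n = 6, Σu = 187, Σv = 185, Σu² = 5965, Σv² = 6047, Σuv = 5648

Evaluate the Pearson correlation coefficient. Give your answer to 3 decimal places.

-0.544

r = (nΣuv − ΣuΣv) / √[(nΣu² − (Σu)²)(nΣv² − (Σv)²)]
Numerator: 6×5648 − 187×185 = -707
Denominator: √[(35790 − 34969)(36282 − 34225)] = √[821 × 2057] = 1299.5372
r = -707 / 1299.5372 ≈ -0.544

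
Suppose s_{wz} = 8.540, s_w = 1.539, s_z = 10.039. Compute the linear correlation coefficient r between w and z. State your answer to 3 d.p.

0.553

r = Cov(w,z) / (s_w · s_z) = 8.540 / (1.539 × 10.039)
  = 8.540 / 15.4500 ≈ 0.553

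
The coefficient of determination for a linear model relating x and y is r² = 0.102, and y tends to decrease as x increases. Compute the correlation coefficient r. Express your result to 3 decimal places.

|r| = √0.102 = 0.319
The association is negative, so r = −0.319.

-0.319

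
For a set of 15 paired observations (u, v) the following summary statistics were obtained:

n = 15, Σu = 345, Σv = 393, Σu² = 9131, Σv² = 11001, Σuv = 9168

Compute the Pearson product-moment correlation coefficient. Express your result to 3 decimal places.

r = (nΣuv − ΣuΣv) / √[(nΣu² − (Σu)²)(nΣv² − (Σv)²)]
Numerator: 15×9168 − 345×393 = 1935
Denominator: √[(136965 − 119025)(165015 − 154449)] = √[17940 × 10566] = 13767.8626
r = 1935 / 13767.8626 ≈ 0.141

0.141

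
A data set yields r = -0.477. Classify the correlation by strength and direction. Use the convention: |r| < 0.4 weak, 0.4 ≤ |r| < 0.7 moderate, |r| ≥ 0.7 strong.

r = -0.477 < 0 so the relationship is negative.
|r| = 0.477, which falls in the moderate range.

moderate negative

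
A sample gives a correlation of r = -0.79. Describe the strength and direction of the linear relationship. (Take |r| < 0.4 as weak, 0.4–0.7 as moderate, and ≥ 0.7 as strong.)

strong negative

r = -0.79 < 0 so the relationship is negative.
|r| = 0.79, which falls in the strong range.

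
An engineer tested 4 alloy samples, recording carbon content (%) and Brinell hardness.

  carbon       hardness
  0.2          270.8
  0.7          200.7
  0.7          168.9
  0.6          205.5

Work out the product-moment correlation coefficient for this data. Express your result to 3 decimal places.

n = 4, Σx = 2.2, Σy = 845.9, Σx² = 1.38, Σy² = 184370.59, Σxy = 436.18
nΣxy − ΣxΣy = 1744.72 − 1860.98 = -116.26
nΣx² − (Σx)² = 5.52 − 4.84 = 0.68; nΣy² − (Σy)² = 737482.36 − 715546.81 = 21935.55
r = -116.26 / √(0.68 × 21935.55) = -116.26 / 122.1318 ≈ -0.952

-0.952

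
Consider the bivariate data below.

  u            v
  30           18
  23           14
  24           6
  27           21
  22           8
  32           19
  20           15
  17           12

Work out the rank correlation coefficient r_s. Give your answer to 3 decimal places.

Rank u: 7, 4, 5, 6, 3, 8, 2, 1
Rank v: 6, 4, 1, 8, 2, 7, 5, 3
d = rank(u) − rank(v): 1, 0, 4, -2, 1, 1, -3, -2; Σd² = 36
ρ = 1 − 6Σd² / [n(n²−1)] = 1 − 6×36 / (8×63) = 1 − 216/504 ≈ 0.571

0.571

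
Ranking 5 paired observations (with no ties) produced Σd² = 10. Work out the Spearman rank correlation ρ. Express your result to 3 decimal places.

ρ = 1 − 6Σd² / [n(n²−1)] = 1 − 6×10 / (5×24)
  = 1 − 60/120 = 1 − 0.5000 ≈ 0.500

0.500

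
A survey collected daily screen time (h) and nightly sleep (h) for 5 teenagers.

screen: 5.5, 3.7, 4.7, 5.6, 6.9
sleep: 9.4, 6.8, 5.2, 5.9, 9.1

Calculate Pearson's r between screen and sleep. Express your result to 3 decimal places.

0.552

n = 5, Σx = 26.4, Σy = 36.4, Σx² = 145, Σy² = 279.26, Σxy = 197.13
nΣxy − ΣxΣy = 985.65 − 960.96 = 24.69
nΣx² − (Σx)² = 725 − 696.96 = 28.04; nΣy² − (Σy)² = 1396.3 − 1324.96 = 71.34
r = 24.69 / √(28.04 × 71.34) = 24.69 / 44.7255 ≈ 0.552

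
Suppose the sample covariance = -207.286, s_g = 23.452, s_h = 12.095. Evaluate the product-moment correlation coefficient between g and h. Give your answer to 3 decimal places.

r = Cov(g,h) / (s_g · s_h) = -207.286 / (23.452 × 12.095)
  = -207.286 / 283.6519 ≈ -0.731

-0.731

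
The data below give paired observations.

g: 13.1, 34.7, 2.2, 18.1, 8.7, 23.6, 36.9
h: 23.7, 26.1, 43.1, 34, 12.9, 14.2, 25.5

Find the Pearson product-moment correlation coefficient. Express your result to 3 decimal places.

n = 7, Σg = 137.3, Σh = 179.5, Σg² = 3702.41, Σh² = 5274.81, Σgh = 3314.66
nΣgh − ΣgΣh = 23202.62 − 24645.35 = -1442.73
nΣg² − (Σg)² = 25916.87 − 18851.29 = 7065.58; nΣh² − (Σh)² = 36923.67 − 32220.25 = 4703.42
r = -1442.73 / √(7065.58 × 4703.42) = -1442.73 / 5764.7541 ≈ -0.250

-0.250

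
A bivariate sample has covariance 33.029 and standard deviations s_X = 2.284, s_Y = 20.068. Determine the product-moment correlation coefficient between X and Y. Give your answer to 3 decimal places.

r = Cov(X,Y) / (s_X · s_Y) = 33.029 / (2.284 × 20.068)
  = 33.029 / 45.8353 ≈ 0.721

0.721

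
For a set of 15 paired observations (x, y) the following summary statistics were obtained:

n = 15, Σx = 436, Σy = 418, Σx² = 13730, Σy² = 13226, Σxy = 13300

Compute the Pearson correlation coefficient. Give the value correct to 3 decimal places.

r = (nΣxy − ΣxΣy) / √[(nΣx² − (Σx)²)(nΣy² − (Σy)²)]
Numerator: 15×13300 − 436×418 = 17252
Denominator: √[(205950 − 190096)(198390 − 174724)] = √[15854 × 23666] = 19370.0997
r = 17252 / 19370.0997 ≈ 0.891

0.891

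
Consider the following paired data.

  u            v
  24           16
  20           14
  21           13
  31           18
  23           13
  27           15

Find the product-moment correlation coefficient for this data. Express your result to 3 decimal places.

0.841

n = 6, Σu = 146, Σv = 89, Σu² = 3636, Σv² = 1339, Σuv = 2199
nΣuv − ΣuΣv = 13194 − 12994 = 200
nΣu² − (Σu)² = 21816 − 21316 = 500; nΣv² − (Σv)² = 8034 − 7921 = 113
r = 200 / √(500 × 113) = 200 / 237.6973 ≈ 0.841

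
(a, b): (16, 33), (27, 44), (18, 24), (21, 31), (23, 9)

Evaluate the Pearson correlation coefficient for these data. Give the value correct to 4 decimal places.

n = 5, Σa = 105, Σb = 141, Σa² = 2279, Σb² = 4643, Σab = 3006
nΣab − ΣaΣb = 15030 − 14805 = 225
nΣa² − (Σa)² = 11395 − 11025 = 370; nΣb² − (Σb)² = 23215 − 19881 = 3334
r = 225 / √(370 × 3334) = 225 / 1110.6665 ≈ 0.2026

0.2026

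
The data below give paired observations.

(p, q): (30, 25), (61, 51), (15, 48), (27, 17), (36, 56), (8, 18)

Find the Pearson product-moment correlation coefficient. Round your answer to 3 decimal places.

n = 6, Σp = 177, Σq = 215, Σp² = 6935, Σq² = 9279, Σpq = 7200
nΣpq − ΣpΣq = 43200 − 38055 = 5145
nΣp² − (Σp)² = 41610 − 31329 = 10281; nΣq² − (Σq)² = 55674 − 46225 = 9449
r = 5145 / √(10281 × 9449) = 5145 / 9856.2249 ≈ 0.522

0.522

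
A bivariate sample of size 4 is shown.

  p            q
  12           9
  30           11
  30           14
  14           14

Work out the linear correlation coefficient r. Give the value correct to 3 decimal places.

0.304

n = 4, Σp = 86, Σq = 48, Σp² = 2140, Σq² = 594, Σpq = 1054
nΣpq − ΣpΣq = 4216 − 4128 = 88
nΣp² − (Σp)² = 8560 − 7396 = 1164; nΣq² − (Σq)² = 2376 − 2304 = 72
r = 88 / √(1164 × 72) = 88 / 289.4961 ≈ 0.304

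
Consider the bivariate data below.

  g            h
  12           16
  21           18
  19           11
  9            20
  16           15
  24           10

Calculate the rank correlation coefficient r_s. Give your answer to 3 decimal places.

-0.657

Rank g: 2, 5, 4, 1, 3, 6
Rank h: 4, 5, 2, 6, 3, 1
d = rank(g) − rank(h): -2, 0, 2, -5, 0, 5; Σd² = 58
ρ = 1 − 6Σd² / [n(n²−1)] = 1 − 6×58 / (6×35) = 1 − 348/210 ≈ -0.657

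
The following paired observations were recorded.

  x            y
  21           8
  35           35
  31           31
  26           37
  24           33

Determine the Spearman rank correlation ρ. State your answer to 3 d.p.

Rank x: 1, 5, 4, 3, 2
Rank y: 1, 4, 2, 5, 3
d = rank(x) − rank(y): 0, 1, 2, -2, -1; Σd² = 10
ρ = 1 − 6Σd² / [n(n²−1)] = 1 − 6×10 / (5×24) = 1 − 60/120 ≈ 0.500

0.500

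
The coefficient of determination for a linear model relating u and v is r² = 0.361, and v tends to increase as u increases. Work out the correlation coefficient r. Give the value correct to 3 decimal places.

0.601

|r| = √0.361 = 0.601
The association is positive, so r = 0.601.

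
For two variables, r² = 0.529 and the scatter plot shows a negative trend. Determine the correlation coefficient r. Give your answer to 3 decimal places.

|r| = √0.529 = 0.727
The association is negative, so r = −0.727.

-0.727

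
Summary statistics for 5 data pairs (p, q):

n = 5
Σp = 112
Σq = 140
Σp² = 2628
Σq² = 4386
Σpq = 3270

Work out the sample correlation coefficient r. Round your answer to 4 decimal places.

r = (nΣpq − ΣpΣq) / √[(nΣp² − (Σp)²)(nΣq² − (Σq)²)]
Numerator: 5×3270 − 112×140 = 670
Denominator: √[(13140 − 12544)(21930 − 19600)] = √[596 × 2330] = 1178.4227
r = 670 / 1178.4227 ≈ 0.5686

0.5686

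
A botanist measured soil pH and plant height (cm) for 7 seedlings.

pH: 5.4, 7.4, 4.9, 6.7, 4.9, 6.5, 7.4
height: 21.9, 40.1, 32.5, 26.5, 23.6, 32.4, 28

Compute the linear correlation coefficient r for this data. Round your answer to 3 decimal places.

0.489

n = 7, Σx = 43.2, Σy = 205, Σx² = 273.84, Σy² = 6236.84, Σxy = 1285.24
nΣxy − ΣxΣy = 8996.68 − 8856 = 140.68
nΣx² − (Σx)² = 1916.88 − 1866.24 = 50.64; nΣy² − (Σy)² = 43657.88 − 42025 = 1632.88
r = 140.68 / √(50.64 × 1632.88) = 140.68 / 287.5570 ≈ 0.489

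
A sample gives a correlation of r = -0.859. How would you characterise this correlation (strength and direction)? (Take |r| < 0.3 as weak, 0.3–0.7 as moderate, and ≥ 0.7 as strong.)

r = -0.859 < 0 so the relationship is negative.
|r| = 0.859, which falls in the strong range.

strong negative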